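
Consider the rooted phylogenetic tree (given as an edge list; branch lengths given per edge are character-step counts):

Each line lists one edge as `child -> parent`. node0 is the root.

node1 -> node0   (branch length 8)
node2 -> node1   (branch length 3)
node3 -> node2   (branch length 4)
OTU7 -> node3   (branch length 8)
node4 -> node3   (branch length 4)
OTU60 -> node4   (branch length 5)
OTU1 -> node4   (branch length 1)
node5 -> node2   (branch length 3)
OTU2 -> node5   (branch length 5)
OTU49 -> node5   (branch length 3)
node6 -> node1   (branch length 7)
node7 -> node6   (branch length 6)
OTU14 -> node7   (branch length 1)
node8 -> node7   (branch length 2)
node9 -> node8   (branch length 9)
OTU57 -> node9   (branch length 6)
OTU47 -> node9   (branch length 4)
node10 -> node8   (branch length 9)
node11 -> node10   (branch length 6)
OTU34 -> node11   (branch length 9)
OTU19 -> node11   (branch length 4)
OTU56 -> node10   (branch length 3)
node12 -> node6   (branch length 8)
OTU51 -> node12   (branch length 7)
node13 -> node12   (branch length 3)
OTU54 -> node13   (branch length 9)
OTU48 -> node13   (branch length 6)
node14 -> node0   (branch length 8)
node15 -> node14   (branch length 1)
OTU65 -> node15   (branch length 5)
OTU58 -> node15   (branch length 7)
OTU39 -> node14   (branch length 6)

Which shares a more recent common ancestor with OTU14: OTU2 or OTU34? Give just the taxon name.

The MRCA of OTU14 and OTU34 subtends (OTU14,((OTU57,OTU47),((OTU34,OTU19),OTU56))) (6 taxa).
The MRCA of OTU14 and OTU2 subtends (((OTU7,(OTU60,OTU1)),(OTU2,OTU49)),((OTU14,((OTU57,OTU47),((OTU34,OTU19),OTU56))),(OTU51,(OTU54,OTU48)))) (14 taxa).
The first is nested inside the second, so OTU14 shares a more recent common ancestor with OTU34.

OTU34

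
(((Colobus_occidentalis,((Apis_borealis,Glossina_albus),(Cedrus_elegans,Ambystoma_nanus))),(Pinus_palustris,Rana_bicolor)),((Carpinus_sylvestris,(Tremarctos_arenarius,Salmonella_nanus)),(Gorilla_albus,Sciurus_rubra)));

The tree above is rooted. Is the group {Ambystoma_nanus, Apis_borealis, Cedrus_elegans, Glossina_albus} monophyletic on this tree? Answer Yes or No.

The most recent common ancestor of these taxa subtends ((Apis_borealis,Glossina_albus),(Cedrus_elegans,Ambystoma_nanus)).
That clade has exactly 4 tips — every listed taxon and nothing else — so the group is monophyletic.

Yes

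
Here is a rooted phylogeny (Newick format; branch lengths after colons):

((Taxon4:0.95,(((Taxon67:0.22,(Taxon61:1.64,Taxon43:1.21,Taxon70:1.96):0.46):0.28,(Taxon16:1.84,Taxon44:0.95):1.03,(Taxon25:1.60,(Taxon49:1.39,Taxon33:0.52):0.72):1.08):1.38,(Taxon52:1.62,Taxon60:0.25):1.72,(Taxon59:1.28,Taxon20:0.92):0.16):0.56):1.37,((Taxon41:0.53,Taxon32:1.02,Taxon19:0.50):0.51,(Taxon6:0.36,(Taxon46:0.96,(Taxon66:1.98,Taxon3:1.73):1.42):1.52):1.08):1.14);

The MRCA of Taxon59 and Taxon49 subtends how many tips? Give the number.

The MRCA of Taxon59 and Taxon49 is the node subtending (((Taxon67,(Taxon61,Taxon43,Taxon70)),(Taxon16,Taxon44),(Taxon25,(Taxon49,Taxon33))),(Taxon52,Taxon60),(Taxon59,Taxon20)).
That clade contains 13 terminal taxa: Taxon16, Taxon20, Taxon25, Taxon33, Taxon43, Taxon44, Taxon49, Taxon52, Taxon59, Taxon60, Taxon61, Taxon67, Taxon70.

13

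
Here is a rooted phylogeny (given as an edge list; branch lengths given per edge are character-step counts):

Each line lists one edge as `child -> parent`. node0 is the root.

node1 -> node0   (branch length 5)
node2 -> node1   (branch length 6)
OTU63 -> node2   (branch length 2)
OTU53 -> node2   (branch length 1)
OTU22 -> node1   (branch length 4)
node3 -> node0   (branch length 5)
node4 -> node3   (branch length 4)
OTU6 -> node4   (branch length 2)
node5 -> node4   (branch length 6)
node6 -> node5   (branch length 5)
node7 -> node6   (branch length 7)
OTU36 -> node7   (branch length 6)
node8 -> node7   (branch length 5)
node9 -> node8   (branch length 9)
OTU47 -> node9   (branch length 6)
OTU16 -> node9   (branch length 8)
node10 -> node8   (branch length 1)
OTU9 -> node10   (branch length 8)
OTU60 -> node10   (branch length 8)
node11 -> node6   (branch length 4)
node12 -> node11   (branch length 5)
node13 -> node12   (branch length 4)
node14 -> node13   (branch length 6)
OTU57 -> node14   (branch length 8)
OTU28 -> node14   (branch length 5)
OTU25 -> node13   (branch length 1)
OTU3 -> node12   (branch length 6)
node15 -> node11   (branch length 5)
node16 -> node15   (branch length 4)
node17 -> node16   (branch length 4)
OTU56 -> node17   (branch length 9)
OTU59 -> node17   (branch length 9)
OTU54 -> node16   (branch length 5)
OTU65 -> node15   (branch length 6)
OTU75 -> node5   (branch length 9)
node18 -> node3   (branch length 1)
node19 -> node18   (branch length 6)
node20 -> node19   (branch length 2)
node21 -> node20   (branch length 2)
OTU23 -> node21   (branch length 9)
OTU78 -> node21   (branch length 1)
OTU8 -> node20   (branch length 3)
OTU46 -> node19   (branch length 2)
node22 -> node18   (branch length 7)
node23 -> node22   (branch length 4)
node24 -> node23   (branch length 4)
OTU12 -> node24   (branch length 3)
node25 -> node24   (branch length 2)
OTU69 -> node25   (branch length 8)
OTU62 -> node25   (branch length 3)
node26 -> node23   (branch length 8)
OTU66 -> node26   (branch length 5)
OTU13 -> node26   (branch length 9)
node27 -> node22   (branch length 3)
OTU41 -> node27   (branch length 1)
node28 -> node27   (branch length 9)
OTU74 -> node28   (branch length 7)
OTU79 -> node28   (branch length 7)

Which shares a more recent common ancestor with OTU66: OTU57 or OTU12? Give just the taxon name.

OTU12

The MRCA of OTU66 and OTU12 subtends ((OTU12,(OTU69,OTU62)),(OTU66,OTU13)) (5 taxa).
The MRCA of OTU66 and OTU57 subtends ((OTU6,(((OTU36,((OTU47,OTU16),(OTU9,OTU60))),((((OTU57,OTU28),OTU25),OTU3),(((OTU56,OTU59),OTU54),OTU65))),OTU75)),((((OTU23,OTU78),OTU8),OTU46),(((OTU12,(OTU69,OTU62)),(OTU66,OTU13)),(OTU41,(OTU74,OTU79))))) (27 taxa).
The first is nested inside the second, so OTU66 shares a more recent common ancestor with OTU12.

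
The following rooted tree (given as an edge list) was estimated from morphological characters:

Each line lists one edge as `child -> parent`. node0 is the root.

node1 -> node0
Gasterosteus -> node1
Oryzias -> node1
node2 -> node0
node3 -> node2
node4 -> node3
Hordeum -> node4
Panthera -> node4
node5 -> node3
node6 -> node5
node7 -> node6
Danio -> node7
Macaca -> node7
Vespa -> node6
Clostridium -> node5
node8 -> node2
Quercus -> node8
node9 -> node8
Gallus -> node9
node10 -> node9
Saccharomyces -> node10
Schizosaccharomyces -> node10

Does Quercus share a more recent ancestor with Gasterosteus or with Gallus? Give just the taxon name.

Gallus

The MRCA of Quercus and Gallus subtends (Quercus,(Gallus,(Saccharomyces,Schizosaccharomyces))) (4 taxa).
The MRCA of Quercus and Gasterosteus is the root, subtending the entire tree (12 taxa).
The first is nested inside the second, so Quercus shares a more recent common ancestor with Gallus.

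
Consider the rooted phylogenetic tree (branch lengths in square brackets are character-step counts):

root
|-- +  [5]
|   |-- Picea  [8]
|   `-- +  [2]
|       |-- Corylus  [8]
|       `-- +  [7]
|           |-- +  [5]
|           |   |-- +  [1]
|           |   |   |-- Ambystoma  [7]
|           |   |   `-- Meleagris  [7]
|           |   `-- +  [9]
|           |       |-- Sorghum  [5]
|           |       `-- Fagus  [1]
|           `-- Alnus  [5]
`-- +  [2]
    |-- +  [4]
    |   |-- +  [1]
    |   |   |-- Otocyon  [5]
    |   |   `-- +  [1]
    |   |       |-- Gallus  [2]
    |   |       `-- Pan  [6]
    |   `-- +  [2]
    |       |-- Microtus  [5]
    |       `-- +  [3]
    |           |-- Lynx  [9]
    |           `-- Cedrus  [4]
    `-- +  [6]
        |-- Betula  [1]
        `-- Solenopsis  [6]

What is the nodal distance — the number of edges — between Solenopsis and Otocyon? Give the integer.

5

The MRCA of Solenopsis and Otocyon is the node subtending (((Otocyon,(Gallus,Pan)),(Microtus,(Lynx,Cedrus))),(Betula,Solenopsis)).
From Solenopsis up to that node: 2 branches. From Otocyon up to the same node: 3 branches. Total: 2 + 3 = 5.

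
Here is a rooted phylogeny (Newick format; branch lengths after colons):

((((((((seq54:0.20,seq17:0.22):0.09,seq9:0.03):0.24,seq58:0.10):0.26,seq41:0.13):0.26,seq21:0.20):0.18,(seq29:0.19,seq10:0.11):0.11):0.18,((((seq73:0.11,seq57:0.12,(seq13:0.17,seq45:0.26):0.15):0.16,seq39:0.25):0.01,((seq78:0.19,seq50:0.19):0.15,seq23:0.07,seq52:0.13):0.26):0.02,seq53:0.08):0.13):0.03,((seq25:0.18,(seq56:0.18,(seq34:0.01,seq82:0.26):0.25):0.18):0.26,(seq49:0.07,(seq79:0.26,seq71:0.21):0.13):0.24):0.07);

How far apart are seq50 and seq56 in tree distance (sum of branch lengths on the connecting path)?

1.47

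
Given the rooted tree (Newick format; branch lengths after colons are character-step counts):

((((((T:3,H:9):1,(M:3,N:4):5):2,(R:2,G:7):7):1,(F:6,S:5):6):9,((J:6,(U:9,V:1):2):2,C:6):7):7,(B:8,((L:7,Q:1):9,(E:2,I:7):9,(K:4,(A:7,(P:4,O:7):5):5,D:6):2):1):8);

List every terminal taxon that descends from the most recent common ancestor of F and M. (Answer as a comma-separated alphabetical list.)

F, G, H, M, N, R, S, T

Tracing F: it sits inside (F,S).
Tracing M: it sits inside (M,N).
The smallest clade enclosing both is ((((T,H),(M,N)),(R,G)),(F,S)); the answer is its 8 terminal taxa in alphabetical order.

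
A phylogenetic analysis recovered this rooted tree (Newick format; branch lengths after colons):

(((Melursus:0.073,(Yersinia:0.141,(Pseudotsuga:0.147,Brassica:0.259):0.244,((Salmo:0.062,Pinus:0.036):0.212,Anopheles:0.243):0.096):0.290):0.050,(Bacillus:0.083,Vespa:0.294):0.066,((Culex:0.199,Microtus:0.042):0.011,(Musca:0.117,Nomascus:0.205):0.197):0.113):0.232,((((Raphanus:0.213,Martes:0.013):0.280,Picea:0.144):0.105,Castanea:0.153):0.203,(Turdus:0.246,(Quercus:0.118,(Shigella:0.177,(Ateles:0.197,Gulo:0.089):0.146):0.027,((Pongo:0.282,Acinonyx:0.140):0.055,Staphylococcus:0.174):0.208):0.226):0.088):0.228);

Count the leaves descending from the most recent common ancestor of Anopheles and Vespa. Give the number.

The MRCA of Anopheles and Vespa is the node subtending ((Melursus,(Yersinia,(Pseudotsuga,Brassica),((Salmo,Pinus),Anopheles))),(Bacillus,Vespa),((Culex,Microtus),(Musca,Nomascus))).
That clade contains 13 terminal taxa: Anopheles, Bacillus, Brassica, Culex, Melursus, Microtus, Musca, Nomascus, Pinus, Pseudotsuga, Salmo, Vespa, Yersinia.

13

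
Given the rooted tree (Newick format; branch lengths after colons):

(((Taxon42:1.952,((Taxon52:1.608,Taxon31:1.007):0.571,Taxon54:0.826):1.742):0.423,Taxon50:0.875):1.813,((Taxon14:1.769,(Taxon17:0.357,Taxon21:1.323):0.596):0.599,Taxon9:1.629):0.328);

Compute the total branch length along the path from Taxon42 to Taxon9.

The path runs Taxon42 → … → MRCA → … → Taxon9; the MRCA is the root of the tree.
Branch lengths along that path: 1.952 + 0.423 + 1.813 + 0.328 + 1.629 = 6.145.

6.145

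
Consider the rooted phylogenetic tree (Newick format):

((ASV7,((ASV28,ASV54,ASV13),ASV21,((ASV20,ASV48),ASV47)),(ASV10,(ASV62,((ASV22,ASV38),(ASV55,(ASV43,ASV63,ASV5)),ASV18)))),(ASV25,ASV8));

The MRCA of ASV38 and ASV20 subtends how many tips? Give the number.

17

The MRCA of ASV38 and ASV20 is the node subtending (ASV7,((ASV28,ASV54,ASV13),ASV21,((ASV20,ASV48),ASV47)),(ASV10,(ASV62,((ASV22,ASV38),(ASV55,(ASV43,ASV63,ASV5)),ASV18)))).
That clade contains 17 terminal taxa: ASV10, ASV13, ASV18, ASV20, ASV21, ASV22, ASV28, ASV38, ASV43, ASV47, ASV48, ASV5, ASV54, ASV55, ASV62, ASV63, ASV7.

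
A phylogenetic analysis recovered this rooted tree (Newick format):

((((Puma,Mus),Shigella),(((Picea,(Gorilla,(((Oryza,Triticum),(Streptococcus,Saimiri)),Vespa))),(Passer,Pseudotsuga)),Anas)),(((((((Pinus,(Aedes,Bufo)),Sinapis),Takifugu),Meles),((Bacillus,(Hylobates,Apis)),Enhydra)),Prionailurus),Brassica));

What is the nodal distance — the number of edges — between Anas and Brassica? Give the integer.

The MRCA of Anas and Brassica is the root of the tree.
From Anas up to that node: 3 branches. From Brassica up to the same node: 2 branches. Total: 3 + 2 = 5.

5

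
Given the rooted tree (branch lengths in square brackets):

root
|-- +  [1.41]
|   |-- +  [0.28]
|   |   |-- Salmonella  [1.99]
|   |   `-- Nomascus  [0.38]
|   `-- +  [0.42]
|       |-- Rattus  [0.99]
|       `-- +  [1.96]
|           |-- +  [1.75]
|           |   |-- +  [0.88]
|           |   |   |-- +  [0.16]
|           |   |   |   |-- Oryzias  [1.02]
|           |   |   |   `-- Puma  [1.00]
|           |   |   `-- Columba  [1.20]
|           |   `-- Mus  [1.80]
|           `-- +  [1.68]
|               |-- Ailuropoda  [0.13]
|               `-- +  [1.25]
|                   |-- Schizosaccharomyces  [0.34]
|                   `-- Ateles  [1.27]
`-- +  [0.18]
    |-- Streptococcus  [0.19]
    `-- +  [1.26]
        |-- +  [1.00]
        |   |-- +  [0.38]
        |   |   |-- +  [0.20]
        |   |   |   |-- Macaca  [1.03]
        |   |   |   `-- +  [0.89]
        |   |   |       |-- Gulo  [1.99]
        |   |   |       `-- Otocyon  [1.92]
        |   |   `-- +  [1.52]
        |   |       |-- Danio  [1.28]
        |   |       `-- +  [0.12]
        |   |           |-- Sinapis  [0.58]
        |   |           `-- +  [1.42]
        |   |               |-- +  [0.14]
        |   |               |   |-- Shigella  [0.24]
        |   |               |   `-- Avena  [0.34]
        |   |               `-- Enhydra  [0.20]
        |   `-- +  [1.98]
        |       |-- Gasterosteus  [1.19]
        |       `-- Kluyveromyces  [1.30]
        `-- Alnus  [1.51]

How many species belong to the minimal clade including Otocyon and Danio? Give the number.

8

The MRCA of Otocyon and Danio is the node subtending ((Macaca,(Gulo,Otocyon)),(Danio,(Sinapis,((Shigella,Avena),Enhydra)))).
That clade contains 8 terminal taxa: Avena, Danio, Enhydra, Gulo, Macaca, Otocyon, Shigella, Sinapis.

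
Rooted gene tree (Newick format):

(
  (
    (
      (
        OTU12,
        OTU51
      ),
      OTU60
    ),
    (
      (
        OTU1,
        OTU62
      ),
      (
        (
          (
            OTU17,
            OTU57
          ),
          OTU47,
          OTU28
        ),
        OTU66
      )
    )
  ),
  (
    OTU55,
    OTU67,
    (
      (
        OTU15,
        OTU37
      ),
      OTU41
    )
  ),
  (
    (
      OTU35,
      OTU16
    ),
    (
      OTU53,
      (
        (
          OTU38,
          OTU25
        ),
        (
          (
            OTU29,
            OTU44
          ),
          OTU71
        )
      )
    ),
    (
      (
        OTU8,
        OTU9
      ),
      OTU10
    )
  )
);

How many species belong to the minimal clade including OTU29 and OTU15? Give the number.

The MRCA of OTU29 and OTU15 is the root, so the clade is the entire tree.
That clade contains 26 terminal taxa: OTU1, OTU10, OTU12, OTU15, OTU16, OTU17, OTU25, OTU28, OTU29, OTU35, OTU37, OTU38, OTU41, OTU44, OTU47, OTU51, OTU53, OTU55, OTU57, OTU60, OTU62, OTU66, OTU67, OTU71, OTU8, OTU9.

26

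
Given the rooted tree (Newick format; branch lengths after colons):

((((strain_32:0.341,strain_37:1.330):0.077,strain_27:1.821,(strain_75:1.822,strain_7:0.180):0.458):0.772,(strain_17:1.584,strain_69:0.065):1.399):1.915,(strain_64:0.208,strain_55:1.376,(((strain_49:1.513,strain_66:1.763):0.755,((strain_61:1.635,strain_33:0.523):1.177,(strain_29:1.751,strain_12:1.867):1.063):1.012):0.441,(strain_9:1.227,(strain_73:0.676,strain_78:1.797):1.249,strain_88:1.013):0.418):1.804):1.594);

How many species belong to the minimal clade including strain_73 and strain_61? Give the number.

10

The MRCA of strain_73 and strain_61 is the node subtending (((strain_49,strain_66),((strain_61,strain_33),(strain_29,strain_12))),(strain_9,(strain_73,strain_78),strain_88)).
That clade contains 10 terminal taxa: strain_12, strain_29, strain_33, strain_49, strain_61, strain_66, strain_73, strain_78, strain_88, strain_9.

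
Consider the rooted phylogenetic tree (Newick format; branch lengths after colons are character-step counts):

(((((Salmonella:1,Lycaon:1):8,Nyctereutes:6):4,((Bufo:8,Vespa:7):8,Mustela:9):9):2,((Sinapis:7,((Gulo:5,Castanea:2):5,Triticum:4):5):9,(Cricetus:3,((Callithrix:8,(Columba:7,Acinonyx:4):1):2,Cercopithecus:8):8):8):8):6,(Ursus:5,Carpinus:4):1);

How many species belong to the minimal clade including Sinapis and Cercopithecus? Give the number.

The MRCA of Sinapis and Cercopithecus is the node subtending ((Sinapis,((Gulo,Castanea),Triticum)),(Cricetus,((Callithrix,(Columba,Acinonyx)),Cercopithecus))).
That clade contains 9 terminal taxa: Acinonyx, Callithrix, Castanea, Cercopithecus, Columba, Cricetus, Gulo, Sinapis, Triticum.

9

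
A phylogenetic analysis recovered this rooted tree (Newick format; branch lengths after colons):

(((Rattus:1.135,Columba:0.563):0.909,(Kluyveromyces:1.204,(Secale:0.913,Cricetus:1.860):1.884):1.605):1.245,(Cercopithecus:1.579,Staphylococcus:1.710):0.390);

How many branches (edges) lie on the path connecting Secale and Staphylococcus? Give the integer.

6

The MRCA of Secale and Staphylococcus is the root of the tree.
From Secale up to that node: 4 branches. From Staphylococcus up to the same node: 2 branches. Total: 4 + 2 = 6.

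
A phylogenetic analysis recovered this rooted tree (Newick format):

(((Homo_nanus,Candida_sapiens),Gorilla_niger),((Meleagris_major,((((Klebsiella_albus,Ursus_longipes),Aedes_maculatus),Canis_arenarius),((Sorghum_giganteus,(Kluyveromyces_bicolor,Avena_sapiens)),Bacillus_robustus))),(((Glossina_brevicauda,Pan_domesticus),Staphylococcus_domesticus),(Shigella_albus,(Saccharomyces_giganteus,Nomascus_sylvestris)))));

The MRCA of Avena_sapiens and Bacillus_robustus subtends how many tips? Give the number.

The MRCA of Avena_sapiens and Bacillus_robustus is the node subtending ((Sorghum_giganteus,(Kluyveromyces_bicolor,Avena_sapiens)),Bacillus_robustus).
That clade contains 4 terminal taxa: Avena_sapiens, Bacillus_robustus, Kluyveromyces_bicolor, Sorghum_giganteus.

4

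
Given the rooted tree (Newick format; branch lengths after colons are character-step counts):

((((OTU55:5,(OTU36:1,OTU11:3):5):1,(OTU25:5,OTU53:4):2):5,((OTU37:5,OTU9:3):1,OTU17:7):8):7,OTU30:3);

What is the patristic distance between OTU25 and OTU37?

The path runs OTU25 → … → MRCA → … → OTU37; the MRCA is the node subtending (((OTU55,(OTU36,OTU11)),(OTU25,OTU53)),((OTU37,OTU9),OTU17)).
Branch lengths along that path: 5 + 2 + 5 + 8 + 1 + 5 = 26.

26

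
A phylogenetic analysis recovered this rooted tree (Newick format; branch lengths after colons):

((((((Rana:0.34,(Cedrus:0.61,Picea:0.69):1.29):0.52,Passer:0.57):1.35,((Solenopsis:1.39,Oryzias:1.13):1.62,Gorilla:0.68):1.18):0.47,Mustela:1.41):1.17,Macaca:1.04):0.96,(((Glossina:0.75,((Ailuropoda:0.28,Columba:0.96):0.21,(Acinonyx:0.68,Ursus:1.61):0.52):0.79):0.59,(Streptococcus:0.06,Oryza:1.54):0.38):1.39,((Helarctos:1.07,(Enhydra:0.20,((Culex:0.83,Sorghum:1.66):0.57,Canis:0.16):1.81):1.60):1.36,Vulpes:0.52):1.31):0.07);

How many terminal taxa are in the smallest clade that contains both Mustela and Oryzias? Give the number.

The MRCA of Mustela and Oryzias is the node subtending ((((Rana,(Cedrus,Picea)),Passer),((Solenopsis,Oryzias),Gorilla)),Mustela).
That clade contains 8 terminal taxa: Cedrus, Gorilla, Mustela, Oryzias, Passer, Picea, Rana, Solenopsis.

8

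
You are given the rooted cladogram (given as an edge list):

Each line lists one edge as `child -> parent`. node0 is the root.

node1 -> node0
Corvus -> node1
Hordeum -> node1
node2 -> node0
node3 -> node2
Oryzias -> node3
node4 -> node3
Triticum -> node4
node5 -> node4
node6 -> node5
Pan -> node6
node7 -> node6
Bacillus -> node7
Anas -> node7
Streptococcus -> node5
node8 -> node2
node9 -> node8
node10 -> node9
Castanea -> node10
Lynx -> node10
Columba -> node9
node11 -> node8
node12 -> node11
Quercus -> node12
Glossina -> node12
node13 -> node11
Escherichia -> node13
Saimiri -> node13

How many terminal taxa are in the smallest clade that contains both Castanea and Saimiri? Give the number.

7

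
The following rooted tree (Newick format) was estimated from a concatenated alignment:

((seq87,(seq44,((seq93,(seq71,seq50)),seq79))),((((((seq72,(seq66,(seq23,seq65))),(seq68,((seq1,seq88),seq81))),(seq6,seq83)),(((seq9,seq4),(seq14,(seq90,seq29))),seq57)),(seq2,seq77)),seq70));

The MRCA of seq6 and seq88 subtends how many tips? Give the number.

10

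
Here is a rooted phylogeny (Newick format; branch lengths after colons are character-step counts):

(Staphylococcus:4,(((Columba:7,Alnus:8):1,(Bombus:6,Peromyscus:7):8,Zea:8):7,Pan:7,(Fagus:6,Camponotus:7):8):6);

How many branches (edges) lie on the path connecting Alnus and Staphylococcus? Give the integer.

The MRCA of Alnus and Staphylococcus is the root of the tree.
From Alnus up to that node: 4 branches. From Staphylococcus up to the same node: 1 branch. Total: 4 + 1 = 5.

5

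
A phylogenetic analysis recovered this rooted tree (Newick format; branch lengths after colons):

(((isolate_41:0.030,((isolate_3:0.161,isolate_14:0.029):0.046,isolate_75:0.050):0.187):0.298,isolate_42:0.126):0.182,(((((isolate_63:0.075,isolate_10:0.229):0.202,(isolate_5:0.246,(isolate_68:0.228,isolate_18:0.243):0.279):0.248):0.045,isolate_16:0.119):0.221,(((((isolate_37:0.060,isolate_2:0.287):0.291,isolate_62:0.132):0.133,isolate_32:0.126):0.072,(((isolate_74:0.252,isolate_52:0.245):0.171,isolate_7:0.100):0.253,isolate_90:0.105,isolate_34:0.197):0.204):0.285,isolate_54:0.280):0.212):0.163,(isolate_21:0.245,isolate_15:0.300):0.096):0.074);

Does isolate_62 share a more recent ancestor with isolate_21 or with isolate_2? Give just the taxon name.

The MRCA of isolate_62 and isolate_2 subtends ((isolate_37,isolate_2),isolate_62) (3 taxa).
The MRCA of isolate_62 and isolate_21 subtends (((((isolate_63,isolate_10),(isolate_5,(isolate_68,isolate_18))),isolate_16),(((((isolate_37,isolate_2),isolate_62),isolate_32),(((isolate_74,isolate_52),isolate_7),isolate_90,isolate_34)),isolate_54)),(isolate_21,isolate_15)) (18 taxa).
The first is nested inside the second, so isolate_62 shares a more recent common ancestor with isolate_2.

isolate_2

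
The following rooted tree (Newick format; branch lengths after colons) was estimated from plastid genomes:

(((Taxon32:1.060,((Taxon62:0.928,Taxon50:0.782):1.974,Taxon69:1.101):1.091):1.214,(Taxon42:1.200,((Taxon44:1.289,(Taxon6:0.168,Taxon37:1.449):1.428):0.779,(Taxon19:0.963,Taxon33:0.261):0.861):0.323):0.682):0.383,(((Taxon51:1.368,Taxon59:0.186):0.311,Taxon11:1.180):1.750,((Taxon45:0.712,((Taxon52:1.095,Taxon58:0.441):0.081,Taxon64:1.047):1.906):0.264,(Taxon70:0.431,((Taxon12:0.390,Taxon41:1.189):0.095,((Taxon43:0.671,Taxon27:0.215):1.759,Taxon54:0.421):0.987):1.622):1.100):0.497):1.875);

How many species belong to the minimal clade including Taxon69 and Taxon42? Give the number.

10

The MRCA of Taxon69 and Taxon42 is the node subtending ((Taxon32,((Taxon62,Taxon50),Taxon69)),(Taxon42,((Taxon44,(Taxon6,Taxon37)),(Taxon19,Taxon33)))).
That clade contains 10 terminal taxa: Taxon19, Taxon32, Taxon33, Taxon37, Taxon42, Taxon44, Taxon50, Taxon6, Taxon62, Taxon69.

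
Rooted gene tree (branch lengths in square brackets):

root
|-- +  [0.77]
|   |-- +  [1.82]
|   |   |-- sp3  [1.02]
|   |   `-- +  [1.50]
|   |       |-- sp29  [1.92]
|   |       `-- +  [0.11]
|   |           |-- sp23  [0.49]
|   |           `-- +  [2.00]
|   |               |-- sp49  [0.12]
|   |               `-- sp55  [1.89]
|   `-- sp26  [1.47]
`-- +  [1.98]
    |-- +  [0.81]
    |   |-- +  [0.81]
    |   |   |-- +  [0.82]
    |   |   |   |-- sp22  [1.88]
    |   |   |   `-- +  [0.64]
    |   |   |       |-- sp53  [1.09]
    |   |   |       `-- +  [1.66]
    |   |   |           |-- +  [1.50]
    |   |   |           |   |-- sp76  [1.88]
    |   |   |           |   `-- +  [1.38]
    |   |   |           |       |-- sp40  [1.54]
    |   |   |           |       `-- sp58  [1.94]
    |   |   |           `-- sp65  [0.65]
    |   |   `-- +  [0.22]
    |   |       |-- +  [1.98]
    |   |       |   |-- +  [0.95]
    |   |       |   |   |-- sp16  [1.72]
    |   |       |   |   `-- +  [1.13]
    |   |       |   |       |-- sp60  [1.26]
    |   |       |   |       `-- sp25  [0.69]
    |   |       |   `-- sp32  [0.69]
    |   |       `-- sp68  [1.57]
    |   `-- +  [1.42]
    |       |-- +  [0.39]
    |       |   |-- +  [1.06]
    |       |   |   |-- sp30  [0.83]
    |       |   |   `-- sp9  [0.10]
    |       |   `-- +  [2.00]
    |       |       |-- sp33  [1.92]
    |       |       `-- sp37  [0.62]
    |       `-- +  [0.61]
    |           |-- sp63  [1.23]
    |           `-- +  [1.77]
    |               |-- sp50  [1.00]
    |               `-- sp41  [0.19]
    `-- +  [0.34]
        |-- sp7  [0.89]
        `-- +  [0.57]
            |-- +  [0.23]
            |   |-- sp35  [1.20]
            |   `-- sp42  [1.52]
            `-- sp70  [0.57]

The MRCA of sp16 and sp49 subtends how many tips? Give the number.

28

The MRCA of sp16 and sp49 is the root, so the clade is the entire tree.
That clade contains 28 terminal taxa: sp16, sp22, sp23, sp25, sp26, sp29, sp3, sp30, sp32, sp33, sp35, sp37, sp40, sp41, sp42, sp49, sp50, sp53, sp55, sp58, sp60, sp63, sp65, sp68, sp7, sp70, sp76, sp9.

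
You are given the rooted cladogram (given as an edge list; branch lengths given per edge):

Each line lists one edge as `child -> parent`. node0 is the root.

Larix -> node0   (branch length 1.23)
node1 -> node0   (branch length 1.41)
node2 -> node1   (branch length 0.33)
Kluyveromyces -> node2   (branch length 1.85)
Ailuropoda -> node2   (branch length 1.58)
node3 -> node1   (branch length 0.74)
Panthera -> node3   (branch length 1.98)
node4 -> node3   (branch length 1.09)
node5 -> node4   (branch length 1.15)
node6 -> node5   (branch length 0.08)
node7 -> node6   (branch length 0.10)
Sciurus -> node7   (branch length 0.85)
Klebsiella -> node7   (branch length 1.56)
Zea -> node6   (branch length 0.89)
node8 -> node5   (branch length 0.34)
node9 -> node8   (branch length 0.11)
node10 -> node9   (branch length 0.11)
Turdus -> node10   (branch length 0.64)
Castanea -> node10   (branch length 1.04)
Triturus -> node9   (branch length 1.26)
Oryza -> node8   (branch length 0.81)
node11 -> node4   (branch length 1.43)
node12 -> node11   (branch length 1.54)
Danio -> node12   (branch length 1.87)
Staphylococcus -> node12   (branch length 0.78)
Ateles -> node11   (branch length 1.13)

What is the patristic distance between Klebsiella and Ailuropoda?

6.63

The path runs Klebsiella → … → MRCA → … → Ailuropoda; the MRCA is the node subtending ((Kluyveromyces,Ailuropoda),(Panthera,((((Sciurus,Klebsiella),Zea),(((Turdus,Castanea),Triturus),Oryza)),((Danio,Staphylococcus),Ateles)))).
Branch lengths along that path: 1.56 + 0.10 + 0.08 + 1.15 + 1.09 + 0.74 + 0.33 + 1.58 = 6.63.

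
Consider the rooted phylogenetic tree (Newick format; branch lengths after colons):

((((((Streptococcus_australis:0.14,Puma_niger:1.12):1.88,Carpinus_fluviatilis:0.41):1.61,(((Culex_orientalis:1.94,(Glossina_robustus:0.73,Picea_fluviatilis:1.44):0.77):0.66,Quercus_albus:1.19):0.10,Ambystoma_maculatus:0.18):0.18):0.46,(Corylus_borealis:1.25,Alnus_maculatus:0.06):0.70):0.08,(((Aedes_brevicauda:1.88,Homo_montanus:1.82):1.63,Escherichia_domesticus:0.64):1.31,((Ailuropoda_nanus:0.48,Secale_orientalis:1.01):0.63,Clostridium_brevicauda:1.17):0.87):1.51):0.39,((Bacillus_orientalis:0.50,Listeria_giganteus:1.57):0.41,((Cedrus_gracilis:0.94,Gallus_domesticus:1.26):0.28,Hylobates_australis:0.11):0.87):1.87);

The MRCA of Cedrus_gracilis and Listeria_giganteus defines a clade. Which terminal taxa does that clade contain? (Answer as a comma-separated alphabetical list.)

Bacillus_orientalis, Cedrus_gracilis, Gallus_domesticus, Hylobates_australis, Listeria_giganteus

Tracing Cedrus_gracilis: it sits inside (Cedrus_gracilis,Gallus_domesticus).
Tracing Listeria_giganteus: it sits inside (Bacillus_orientalis,Listeria_giganteus).
The smallest clade enclosing both is ((Bacillus_orientalis,Listeria_giganteus),((Cedrus_gracilis,Gallus_domesticus),Hylobates_australis)); the answer is its 5 terminal taxa in alphabetical order.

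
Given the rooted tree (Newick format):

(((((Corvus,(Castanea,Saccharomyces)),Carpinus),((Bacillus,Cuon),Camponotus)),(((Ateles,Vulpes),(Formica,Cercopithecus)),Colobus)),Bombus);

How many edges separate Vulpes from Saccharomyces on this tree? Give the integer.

9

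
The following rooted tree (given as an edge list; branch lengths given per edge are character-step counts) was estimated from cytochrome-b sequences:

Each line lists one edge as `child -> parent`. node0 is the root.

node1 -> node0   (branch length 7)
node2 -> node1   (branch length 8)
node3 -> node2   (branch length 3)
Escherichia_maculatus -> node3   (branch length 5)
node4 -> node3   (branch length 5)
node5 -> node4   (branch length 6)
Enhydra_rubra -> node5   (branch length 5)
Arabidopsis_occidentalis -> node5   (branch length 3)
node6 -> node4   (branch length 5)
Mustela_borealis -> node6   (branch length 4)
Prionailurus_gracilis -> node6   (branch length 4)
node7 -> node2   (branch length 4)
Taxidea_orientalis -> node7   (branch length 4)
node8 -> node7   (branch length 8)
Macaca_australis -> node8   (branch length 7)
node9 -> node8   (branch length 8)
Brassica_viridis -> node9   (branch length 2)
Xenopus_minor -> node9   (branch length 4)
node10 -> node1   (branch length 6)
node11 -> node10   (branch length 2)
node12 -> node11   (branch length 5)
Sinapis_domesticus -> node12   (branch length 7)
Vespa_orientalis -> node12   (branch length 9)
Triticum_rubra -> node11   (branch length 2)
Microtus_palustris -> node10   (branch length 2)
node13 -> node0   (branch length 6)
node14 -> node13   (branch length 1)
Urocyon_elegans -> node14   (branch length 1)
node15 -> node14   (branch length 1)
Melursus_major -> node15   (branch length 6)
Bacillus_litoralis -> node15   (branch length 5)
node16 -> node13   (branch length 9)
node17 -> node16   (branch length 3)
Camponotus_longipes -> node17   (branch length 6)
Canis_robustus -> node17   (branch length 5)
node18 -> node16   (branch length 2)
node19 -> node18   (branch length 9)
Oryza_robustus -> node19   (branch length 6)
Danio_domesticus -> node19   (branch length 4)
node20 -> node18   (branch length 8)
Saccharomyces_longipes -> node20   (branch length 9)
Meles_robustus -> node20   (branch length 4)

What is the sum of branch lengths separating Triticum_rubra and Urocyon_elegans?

The path runs Triticum_rubra → … → MRCA → … → Urocyon_elegans; the MRCA is the root of the tree.
Branch lengths along that path: 2 + 2 + 6 + 7 + 6 + 1 + 1 = 25.

25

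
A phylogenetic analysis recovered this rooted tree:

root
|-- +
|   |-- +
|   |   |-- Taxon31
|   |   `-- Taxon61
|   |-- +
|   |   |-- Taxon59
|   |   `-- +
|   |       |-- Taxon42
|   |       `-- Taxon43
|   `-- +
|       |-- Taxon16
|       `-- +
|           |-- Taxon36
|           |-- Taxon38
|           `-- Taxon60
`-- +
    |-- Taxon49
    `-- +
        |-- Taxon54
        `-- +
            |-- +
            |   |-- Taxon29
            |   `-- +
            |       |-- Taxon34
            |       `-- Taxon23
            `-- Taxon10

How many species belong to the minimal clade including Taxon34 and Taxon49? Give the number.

6

The MRCA of Taxon34 and Taxon49 is the node subtending (Taxon49,(Taxon54,((Taxon29,(Taxon34,Taxon23)),Taxon10))).
That clade contains 6 terminal taxa: Taxon10, Taxon23, Taxon29, Taxon34, Taxon49, Taxon54.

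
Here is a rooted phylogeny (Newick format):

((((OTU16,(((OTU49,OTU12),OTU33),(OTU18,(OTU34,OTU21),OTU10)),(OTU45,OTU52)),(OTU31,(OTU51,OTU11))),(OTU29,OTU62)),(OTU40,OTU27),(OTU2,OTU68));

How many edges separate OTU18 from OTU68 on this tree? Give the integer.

8

The MRCA of OTU18 and OTU68 is the root of the tree.
From OTU18 up to that node: 6 branches. From OTU68 up to the same node: 2 branches. Total: 6 + 2 = 8.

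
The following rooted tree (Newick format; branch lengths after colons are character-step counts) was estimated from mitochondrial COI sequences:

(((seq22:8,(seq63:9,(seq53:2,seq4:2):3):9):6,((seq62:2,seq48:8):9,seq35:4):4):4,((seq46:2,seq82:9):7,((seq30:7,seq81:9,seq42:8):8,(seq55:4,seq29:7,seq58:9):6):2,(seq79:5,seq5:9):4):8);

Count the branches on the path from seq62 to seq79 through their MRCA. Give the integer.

The MRCA of seq62 and seq79 is the root of the tree.
From seq62 up to that node: 4 branches. From seq79 up to the same node: 3 branches. Total: 4 + 3 = 7.

7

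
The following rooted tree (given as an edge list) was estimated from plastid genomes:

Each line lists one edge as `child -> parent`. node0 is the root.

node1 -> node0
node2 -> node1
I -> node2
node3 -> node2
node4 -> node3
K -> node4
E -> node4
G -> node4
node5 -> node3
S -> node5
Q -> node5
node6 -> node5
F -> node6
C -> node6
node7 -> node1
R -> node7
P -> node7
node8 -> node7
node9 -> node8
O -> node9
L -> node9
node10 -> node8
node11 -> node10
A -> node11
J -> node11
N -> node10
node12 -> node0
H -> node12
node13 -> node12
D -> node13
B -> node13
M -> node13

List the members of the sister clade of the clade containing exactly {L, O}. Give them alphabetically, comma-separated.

The clade containing exactly {L, O} attaches to the tree at the node subtending ((O,L),((A,J),N)).
The other lineage descending from that same node — the sister group — is ((A,J),N); its 3 tips in alphabetical order are the answer.

A, J, N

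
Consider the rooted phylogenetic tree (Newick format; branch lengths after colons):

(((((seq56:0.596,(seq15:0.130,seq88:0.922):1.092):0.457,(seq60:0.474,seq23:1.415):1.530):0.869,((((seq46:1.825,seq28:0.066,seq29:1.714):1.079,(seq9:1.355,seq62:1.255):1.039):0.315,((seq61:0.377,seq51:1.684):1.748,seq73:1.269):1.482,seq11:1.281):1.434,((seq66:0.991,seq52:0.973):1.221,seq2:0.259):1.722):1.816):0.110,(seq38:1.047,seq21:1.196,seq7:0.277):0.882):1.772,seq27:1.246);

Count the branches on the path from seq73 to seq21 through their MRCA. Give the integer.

The MRCA of seq73 and seq21 is the node subtending ((((seq56,(seq15,seq88)),(seq60,seq23)),((((seq46,seq28,seq29),(seq9,seq62)),((seq61,seq51),seq73),seq11),((seq66,seq52),seq2))),(seq38,seq21,seq7)).
From seq73 up to that node: 5 branches. From seq21 up to the same node: 2 branches. Total: 5 + 2 = 7.

7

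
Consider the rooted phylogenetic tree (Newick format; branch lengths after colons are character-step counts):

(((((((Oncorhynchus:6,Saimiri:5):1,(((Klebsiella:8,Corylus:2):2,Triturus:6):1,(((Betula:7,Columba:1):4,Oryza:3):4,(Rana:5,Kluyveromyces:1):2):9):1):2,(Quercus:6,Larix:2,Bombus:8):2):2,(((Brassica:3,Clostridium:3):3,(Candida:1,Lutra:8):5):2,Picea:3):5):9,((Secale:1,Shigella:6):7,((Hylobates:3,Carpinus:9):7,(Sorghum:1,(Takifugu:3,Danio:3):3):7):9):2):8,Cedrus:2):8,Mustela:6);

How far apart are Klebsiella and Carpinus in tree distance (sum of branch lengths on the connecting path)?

52

The path runs Klebsiella → … → MRCA → … → Carpinus; the MRCA is the node subtending (((((Oncorhynchus,Saimiri),(((Klebsiella,Corylus),Triturus),(((Betula,Columba),Oryza),(Rana,Kluyveromyces)))),(Quercus,Larix,Bombus)),(((Brassica,Clostridium),(Candida,Lutra)),Picea)),((Secale,Shigella),((Hylobates,Carpinus),(Sorghum,(Takifugu,Danio))))).
Branch lengths along that path: 8 + 2 + 1 + 1 + 2 + 2 + 9 + 2 + 9 + 7 + 9 = 52.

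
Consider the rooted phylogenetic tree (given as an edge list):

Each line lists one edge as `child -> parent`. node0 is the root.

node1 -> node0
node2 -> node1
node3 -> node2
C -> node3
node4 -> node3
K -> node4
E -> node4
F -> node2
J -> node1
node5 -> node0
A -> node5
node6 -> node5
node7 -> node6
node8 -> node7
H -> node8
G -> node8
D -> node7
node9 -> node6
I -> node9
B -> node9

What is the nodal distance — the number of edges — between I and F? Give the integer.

7

The MRCA of I and F is the root of the tree.
From I up to that node: 4 branches. From F up to the same node: 3 branches. Total: 4 + 3 = 7.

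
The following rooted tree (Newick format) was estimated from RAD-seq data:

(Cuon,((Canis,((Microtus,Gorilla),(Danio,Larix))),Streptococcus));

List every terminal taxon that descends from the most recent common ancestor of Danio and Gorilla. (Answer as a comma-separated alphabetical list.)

Danio, Gorilla, Larix, Microtus

Tracing Danio: it sits inside (Danio,Larix).
Tracing Gorilla: it sits inside (Microtus,Gorilla).
The smallest clade enclosing both is ((Microtus,Gorilla),(Danio,Larix)); the answer is its 4 terminal taxa in alphabetical order.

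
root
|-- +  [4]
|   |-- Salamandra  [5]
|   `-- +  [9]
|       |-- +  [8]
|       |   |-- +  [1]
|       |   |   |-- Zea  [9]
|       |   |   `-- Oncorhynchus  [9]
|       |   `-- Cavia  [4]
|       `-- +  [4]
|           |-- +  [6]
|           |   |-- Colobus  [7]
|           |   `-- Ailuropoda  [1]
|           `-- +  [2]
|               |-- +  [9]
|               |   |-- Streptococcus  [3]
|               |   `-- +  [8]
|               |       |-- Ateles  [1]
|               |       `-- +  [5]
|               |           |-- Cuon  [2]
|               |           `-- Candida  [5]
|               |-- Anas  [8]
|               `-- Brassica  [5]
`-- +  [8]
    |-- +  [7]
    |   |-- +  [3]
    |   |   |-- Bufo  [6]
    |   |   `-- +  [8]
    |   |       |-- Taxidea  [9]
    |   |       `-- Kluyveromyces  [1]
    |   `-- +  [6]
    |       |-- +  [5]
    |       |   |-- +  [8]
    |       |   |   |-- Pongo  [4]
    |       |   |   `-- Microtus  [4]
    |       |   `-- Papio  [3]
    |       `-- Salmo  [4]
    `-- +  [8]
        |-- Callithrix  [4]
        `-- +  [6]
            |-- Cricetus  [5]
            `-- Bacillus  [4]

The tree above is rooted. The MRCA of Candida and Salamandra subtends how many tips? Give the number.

The MRCA of Candida and Salamandra is the node subtending (Salamandra,(((Zea,Oncorhynchus),Cavia),((Colobus,Ailuropoda),((Streptococcus,(Ateles,(Cuon,Candida))),Anas,Brassica)))).
That clade contains 12 terminal taxa: Ailuropoda, Anas, Ateles, Brassica, Candida, Cavia, Colobus, Cuon, Oncorhynchus, Salamandra, Streptococcus, Zea.

12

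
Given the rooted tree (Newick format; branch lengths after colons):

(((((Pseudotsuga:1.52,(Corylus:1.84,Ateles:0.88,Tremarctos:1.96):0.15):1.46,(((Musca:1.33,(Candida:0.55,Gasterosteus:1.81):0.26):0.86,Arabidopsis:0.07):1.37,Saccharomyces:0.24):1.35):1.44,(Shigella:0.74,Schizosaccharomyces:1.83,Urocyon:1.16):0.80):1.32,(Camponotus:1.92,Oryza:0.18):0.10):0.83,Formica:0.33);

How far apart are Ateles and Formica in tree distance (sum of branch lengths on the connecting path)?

6.41

The path runs Ateles → … → MRCA → … → Formica; the MRCA is the root of the tree.
Branch lengths along that path: 0.88 + 0.15 + 1.46 + 1.44 + 1.32 + 0.83 + 0.33 = 6.41.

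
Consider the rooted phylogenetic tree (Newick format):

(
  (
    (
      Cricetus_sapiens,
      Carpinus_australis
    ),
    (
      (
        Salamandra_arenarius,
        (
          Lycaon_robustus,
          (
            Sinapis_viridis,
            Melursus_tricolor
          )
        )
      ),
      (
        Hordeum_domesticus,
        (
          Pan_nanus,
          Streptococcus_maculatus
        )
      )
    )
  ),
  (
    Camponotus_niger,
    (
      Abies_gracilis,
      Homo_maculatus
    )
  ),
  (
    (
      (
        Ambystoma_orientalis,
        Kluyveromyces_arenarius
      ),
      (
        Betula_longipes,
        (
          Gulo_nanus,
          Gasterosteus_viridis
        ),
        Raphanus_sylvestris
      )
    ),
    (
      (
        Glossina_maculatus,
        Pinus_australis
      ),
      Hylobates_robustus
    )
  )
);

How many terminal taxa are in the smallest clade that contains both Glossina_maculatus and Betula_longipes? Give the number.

9

The MRCA of Glossina_maculatus and Betula_longipes is the node subtending (((Ambystoma_orientalis,Kluyveromyces_arenarius),(Betula_longipes,(Gulo_nanus,Gasterosteus_viridis),Raphanus_sylvestris)),((Glossina_maculatus,Pinus_australis),Hylobates_robustus)).
That clade contains 9 terminal taxa: Ambystoma_orientalis, Betula_longipes, Gasterosteus_viridis, Glossina_maculatus, Gulo_nanus, Hylobates_robustus, Kluyveromyces_arenarius, Pinus_australis, Raphanus_sylvestris.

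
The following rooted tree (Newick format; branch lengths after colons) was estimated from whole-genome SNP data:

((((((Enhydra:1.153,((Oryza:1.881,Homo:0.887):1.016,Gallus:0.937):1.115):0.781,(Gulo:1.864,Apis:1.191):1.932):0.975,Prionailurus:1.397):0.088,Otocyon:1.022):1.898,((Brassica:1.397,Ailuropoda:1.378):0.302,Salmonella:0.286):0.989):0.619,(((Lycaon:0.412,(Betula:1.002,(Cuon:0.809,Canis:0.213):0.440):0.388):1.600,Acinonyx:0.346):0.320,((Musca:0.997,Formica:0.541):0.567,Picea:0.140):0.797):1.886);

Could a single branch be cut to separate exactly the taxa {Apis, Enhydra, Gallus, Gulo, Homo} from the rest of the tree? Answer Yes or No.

The MRCA of the listed taxa subtends ((Enhydra,((Oryza,Homo),Gallus)),(Gulo,Apis)).
That clade also contains Oryza, which is not in the proposed group, so the group is not monophyletic.

No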